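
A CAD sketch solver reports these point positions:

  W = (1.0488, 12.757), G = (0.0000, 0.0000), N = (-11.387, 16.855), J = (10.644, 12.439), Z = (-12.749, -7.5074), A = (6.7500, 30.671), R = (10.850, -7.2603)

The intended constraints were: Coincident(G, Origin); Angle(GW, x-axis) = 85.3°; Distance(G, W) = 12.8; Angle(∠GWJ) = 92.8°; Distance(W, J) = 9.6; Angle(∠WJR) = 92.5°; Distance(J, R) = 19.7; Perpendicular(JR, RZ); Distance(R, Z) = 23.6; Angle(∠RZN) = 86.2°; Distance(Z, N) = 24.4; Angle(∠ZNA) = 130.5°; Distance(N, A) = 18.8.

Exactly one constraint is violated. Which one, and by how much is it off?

Distance(N, A) = 18.8 — off by 4.00.

G = (0.00, 0.00) ✓; GW at 85.30° ✓; |GW| = 12.80 ✓; ∠GWJ = 92.80° ✓; |WJ| = 9.600 ✓; ∠WJR = 92.50° ✓; |JR| = 19.70 ✓; ∠(JR, RZ) = 90.00° ✓; |RZ| = 23.60 ✓; ∠RZN = 86.20° ✓; |ZN| = 24.40 ✓; ∠ZNA = 130.5° ✓; |NA| = 22.80 ✗.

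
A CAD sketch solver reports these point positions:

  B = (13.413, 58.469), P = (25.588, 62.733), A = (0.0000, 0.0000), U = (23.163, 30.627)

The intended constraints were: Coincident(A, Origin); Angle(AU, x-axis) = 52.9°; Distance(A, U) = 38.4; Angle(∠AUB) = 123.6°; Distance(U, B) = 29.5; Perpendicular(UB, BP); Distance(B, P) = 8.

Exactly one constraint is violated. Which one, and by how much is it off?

Distance(B, P) = 8 — off by 4.90.

A = (0.00, 0.00) ✓; AU at 52.90° ✓; |AU| = 38.40 ✓; ∠AUB = 123.6° ✓; |UB| = 29.50 ✓; ∠(UB, BP) = 90.00° ✓; |BP| = 12.90 ✗.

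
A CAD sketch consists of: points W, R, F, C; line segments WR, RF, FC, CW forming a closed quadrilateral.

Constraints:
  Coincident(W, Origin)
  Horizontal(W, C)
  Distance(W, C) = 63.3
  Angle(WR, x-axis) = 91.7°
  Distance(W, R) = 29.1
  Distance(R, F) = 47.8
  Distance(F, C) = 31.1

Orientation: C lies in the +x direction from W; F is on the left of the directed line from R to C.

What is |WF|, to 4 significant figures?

53.79

Checks: |RF| = 47.80 ✓; |FC| = 31.10 ✓.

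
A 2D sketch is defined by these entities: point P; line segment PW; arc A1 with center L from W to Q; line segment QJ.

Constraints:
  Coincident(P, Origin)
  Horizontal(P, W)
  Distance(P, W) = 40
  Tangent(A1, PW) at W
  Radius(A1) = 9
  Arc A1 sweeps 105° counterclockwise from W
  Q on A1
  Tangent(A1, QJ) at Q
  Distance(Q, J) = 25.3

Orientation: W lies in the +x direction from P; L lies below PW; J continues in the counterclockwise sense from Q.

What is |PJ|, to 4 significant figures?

52.08

P is at the origin; PW is horizontal with |PW| = 40.0 and W on the +x side, so W = (40.00, 0.000). Since A1 is tangent to PW there, LW ⟂ PW, so L = W + (0, -9) = (40.00, -9.000). On A1, W sits at bearing 90° from L; a 105° counterclockwise sweep puts Q at bearing 195°, so Q = L + 9.0·(cos 195°, sin 195°) = (31.31, -11.33). Since A1 is tangent to QJ there, LQ ⟂ QJ, so QJ runs along (−sin 195°, cos 195°); with |QJ| = 25.3, J = (37.85, -35.77). Then |PJ| = |J − P| = 52.08.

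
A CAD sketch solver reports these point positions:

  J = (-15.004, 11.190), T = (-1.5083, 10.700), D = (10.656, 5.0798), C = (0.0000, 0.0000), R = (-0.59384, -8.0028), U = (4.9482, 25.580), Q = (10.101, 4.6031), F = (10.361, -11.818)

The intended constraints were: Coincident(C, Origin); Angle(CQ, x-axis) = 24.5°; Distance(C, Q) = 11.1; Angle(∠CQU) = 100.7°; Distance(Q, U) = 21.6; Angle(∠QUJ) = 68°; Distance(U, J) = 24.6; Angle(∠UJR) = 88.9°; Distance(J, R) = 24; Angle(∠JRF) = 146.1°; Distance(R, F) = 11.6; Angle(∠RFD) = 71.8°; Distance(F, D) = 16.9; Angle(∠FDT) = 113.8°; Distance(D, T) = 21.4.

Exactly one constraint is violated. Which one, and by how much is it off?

Distance(D, T) = 21.4 — off by 8.00.

C = (0.00, 0.00) ✓; CQ at 24.50° ✓; |CQ| = 11.10 ✓; ∠CQU = 100.7° ✓; |QU| = 21.60 ✓; ∠QUJ = 68.00° ✓; |UJ| = 24.60 ✓; ∠UJR = 88.90° ✓; |JR| = 24.00 ✓; ∠JRF = 146.1° ✓; |RF| = 11.60 ✓; ∠RFD = 71.80° ✓; |FD| = 16.90 ✓; ∠FDT = 113.8° ✓; |DT| = 13.40 ✗.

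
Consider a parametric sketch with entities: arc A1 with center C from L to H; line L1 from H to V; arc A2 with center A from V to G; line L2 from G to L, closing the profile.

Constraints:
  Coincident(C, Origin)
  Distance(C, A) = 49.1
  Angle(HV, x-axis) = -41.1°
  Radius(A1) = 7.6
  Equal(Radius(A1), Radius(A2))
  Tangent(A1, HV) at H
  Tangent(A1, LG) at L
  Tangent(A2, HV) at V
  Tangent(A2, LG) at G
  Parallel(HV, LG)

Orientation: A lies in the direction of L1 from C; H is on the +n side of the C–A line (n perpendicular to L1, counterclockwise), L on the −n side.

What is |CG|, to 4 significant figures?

49.68

The slot axis is L1's direction at -41.1°, so u = (cos -41.1°, sin -41.1°) = (0.7536, -0.6574) and n = (−sin -41.1°, cos -41.1°) = (0.6574, 0.7536). C is at the origin and A lies 49.1 along u from C, so A = 49.1·u = (37.00, -32.28). Tangency of A1 to both parallel lines with radius 7.6 puts H and L at C ± 7.6·n: H = (4.996, 5.727), L = (-4.996, -5.727). Equal radii place V and G the same way about A: V = A + 7.6·n = (42.00, -26.55), G = A − 7.6·n = (32.00, -38.00). Then |CG| = |G − C| = 49.68.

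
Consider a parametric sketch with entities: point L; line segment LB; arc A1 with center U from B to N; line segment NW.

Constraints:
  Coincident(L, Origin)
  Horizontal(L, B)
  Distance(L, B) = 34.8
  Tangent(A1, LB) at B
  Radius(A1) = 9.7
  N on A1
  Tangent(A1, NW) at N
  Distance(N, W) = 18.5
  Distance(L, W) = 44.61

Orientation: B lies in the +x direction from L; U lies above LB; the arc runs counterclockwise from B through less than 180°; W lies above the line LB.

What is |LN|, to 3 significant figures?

45.4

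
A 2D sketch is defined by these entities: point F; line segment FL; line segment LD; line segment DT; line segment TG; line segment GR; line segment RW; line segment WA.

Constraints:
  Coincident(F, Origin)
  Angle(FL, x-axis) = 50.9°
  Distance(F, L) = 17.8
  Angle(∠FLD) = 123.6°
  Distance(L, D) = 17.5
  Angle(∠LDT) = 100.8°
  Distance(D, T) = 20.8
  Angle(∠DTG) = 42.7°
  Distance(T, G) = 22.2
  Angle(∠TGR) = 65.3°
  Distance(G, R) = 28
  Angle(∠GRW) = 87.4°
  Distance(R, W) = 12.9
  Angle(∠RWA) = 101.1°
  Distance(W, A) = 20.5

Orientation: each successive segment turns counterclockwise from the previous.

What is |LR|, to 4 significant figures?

28.78

F is at the origin; FL runs at 50.9° with length 17.8, so L = (11.23, 13.81). ∠FLD = 123.6° gives LD at 107.3° from the x-axis; with |LD| = 17.5, D = (6.022, 30.52). ∠LDT = 100.8° gives DT at -173.5° from the x-axis; with |DT| = 20.8, T = (-14.64, 28.17). ∠DTG = 42.7° gives TG at -36.20° from the x-axis; with |TG| = 22.2, G = (3.270, 15.06). ∠TGR = 65.3° gives GR at 78.50° from the x-axis; with |GR| = 28.0, R = (8.852, 42.49). Then |LR| = |R − L| = 28.78.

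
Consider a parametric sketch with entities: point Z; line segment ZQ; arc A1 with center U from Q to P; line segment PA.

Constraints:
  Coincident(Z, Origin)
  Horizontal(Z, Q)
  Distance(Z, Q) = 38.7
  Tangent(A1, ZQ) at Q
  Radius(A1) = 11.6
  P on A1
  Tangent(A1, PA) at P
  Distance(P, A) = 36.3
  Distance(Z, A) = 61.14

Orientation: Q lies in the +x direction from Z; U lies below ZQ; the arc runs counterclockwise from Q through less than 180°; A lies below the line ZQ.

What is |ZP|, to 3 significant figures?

30.9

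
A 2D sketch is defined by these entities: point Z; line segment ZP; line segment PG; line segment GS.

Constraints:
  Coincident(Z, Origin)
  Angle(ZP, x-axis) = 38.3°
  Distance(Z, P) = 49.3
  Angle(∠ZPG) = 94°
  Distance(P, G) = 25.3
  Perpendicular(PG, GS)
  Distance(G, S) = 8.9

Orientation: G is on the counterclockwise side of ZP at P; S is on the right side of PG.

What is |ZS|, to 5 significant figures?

64.801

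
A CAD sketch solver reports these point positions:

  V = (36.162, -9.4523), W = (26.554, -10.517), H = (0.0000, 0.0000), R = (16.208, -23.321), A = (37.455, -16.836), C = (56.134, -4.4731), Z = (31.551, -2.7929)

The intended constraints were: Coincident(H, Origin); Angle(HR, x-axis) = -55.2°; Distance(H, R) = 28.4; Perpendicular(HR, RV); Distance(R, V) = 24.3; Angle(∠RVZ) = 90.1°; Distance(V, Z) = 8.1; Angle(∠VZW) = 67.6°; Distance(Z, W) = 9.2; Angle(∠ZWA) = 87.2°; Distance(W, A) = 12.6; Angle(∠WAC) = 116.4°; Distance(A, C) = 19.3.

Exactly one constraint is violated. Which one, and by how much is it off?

Distance(A, C) = 19.3 — off by 3.10.

H = (0.00, 0.00) ✓; HR at -55.20° ✓; |HR| = 28.40 ✓; ∠(HR, RV) = 90.00° ✓; |RV| = 24.30 ✓; ∠RVZ = 90.10° ✓; |VZ| = 8.100 ✓; ∠VZW = 67.60° ✓; |ZW| = 9.200 ✓; ∠ZWA = 87.20° ✓; |WA| = 12.60 ✓; ∠WAC = 116.4° ✓; |AC| = 22.40 ✗.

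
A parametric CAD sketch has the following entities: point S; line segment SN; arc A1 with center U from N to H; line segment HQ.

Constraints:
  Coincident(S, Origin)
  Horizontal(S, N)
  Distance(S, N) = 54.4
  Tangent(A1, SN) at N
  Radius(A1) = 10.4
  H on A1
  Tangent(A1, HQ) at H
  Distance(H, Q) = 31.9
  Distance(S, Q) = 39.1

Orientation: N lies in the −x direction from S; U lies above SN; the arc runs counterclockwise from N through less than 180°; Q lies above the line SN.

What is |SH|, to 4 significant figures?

46.43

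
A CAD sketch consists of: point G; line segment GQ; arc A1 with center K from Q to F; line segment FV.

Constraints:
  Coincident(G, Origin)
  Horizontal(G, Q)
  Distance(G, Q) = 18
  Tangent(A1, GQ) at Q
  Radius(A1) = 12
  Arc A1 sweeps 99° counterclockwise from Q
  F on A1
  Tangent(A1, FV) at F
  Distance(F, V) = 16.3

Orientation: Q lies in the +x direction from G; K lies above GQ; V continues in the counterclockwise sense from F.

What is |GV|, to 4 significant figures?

40.55

G is at the origin; GQ is horizontal with |GQ| = 18.0 and Q on the +x side, so Q = (18.00, 0.000). Tangency of A1 to GQ means the radius KQ is perpendicular to GQ, so K = Q + (0, 12) = (18.00, 12.00). On A1, Q sits at bearing -90° from K; a 99° counterclockwise sweep puts F at bearing 9°, so F = K + 12.0·(cos 9°, sin 9°) = (29.85, 13.88). Since A1 is tangent to FV there, KF ⟂ FV, so FV runs along (−sin 9°, cos 9°); with |FV| = 16.3, V = (27.30, 29.98). Then |GV| = |V − G| = 40.55.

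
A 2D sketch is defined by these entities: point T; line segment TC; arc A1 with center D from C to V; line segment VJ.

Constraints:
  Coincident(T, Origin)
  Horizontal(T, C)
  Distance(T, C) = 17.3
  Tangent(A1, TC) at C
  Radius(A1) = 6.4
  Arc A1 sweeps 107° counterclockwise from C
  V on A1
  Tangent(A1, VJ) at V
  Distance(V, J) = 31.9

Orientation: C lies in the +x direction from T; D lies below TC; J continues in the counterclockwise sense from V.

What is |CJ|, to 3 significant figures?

38.9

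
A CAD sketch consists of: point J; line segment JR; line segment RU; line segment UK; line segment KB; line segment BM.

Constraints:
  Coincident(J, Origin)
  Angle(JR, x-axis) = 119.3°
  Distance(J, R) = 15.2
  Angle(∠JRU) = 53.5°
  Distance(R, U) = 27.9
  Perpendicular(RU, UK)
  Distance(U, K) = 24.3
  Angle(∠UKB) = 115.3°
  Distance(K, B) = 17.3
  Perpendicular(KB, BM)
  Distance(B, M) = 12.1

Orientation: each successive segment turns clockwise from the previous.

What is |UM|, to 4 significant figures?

29.39

J is at the origin; JR runs at 119.3° with length 15.2, so R = (-7.439, 13.26). ∠JRU = 53.5° gives RU at -7.200° from the x-axis; with |RU| = 27.9, U = (20.24, 9.759). RU ⟂ UK, so UK runs at -97.20°; with |UK| = 24.3, K = (17.20, -14.35). ∠UKB = 115.3° gives KB at -161.9° from the x-axis; with |KB| = 17.3, B = (0.7519, -19.72). KB ⟂ BM, so BM runs at 108.1°; with |BM| = 12.1, M = (-3.007, -8.223). Then |UM| = |M − U| = 29.39.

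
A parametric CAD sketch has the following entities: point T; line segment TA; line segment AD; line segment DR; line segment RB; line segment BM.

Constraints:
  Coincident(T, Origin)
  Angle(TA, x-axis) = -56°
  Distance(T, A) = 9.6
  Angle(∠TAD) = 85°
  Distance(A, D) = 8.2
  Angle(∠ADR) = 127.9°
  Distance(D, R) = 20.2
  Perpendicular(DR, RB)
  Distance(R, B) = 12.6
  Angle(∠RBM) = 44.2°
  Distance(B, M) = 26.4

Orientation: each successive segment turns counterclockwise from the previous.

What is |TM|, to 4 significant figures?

18.05

T is at the origin; TA runs at -56.0° with length 9.6, so A = (5.368, -7.959). ∠TAD = 85.0° gives AD at 39.00° from the x-axis; with |AD| = 8.2, D = (11.74, -2.798). ∠ADR = 127.9° gives DR at 91.10° from the x-axis; with |DR| = 20.2, R = (11.35, 17.40). DR is perpendicular to RB, so RB runs at -178.9°; with |RB| = 12.6, B = (-1.245, 17.16). ∠RBM = 44.2° gives BM at -43.10° from the x-axis; with |BM| = 26.4, M = (18.03, -0.8824). Then |TM| = |M − T| = 18.05.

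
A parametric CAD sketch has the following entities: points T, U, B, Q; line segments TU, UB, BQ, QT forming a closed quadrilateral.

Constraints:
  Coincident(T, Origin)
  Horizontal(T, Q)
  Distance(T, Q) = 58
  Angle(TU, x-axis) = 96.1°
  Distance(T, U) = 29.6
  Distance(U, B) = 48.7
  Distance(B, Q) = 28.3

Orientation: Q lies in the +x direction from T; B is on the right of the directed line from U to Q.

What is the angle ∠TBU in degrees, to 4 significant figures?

35.50°

T is at the origin; TQ is horizontal with |TQ| = 58.0 and Q in +x, so Q = (58.0, 0). TU runs at 96.1° with |TU| = 29.6, so U = (-3.145, 29.43). B is determined by |UB| = 48.7 and |BQ| = 28.3 together: it lies at the intersection of circle(U, 48.7) and circle(Q, 28.3). With |UQ| = 67.86, the foot of the radical line on UQ is 45.50 from U and the perpendicular offset is √(48.7² − 45.50²) = 17.35. Taking the right-of-UQ solution: B = (30.33, -5.938).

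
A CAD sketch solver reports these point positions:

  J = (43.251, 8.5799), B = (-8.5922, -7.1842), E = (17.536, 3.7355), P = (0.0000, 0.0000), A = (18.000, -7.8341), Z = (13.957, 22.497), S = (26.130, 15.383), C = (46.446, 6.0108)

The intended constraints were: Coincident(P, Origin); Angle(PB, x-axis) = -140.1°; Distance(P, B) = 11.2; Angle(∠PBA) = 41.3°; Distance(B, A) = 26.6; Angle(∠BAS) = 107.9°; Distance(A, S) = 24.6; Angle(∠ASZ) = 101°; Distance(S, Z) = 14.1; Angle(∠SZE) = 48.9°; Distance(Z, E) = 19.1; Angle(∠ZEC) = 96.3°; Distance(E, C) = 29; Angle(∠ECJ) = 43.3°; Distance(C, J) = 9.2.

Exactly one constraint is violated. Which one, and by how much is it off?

Distance(C, J) = 9.2 — off by 5.10.

P = (0.00, 0.00) ✓; PB at -140.1° ✓; |PB| = 11.20 ✓; ∠PBA = 41.30° ✓; |BA| = 26.60 ✓; ∠BAS = 107.9° ✓; |AS| = 24.60 ✓; ∠ASZ = 101.0° ✓; |SZ| = 14.10 ✓; ∠SZE = 48.90° ✓; |ZE| = 19.10 ✓; ∠ZEC = 96.30° ✓; |EC| = 29.00 ✓; ∠ECJ = 43.30° ✓; |CJ| = 4.100 ✗.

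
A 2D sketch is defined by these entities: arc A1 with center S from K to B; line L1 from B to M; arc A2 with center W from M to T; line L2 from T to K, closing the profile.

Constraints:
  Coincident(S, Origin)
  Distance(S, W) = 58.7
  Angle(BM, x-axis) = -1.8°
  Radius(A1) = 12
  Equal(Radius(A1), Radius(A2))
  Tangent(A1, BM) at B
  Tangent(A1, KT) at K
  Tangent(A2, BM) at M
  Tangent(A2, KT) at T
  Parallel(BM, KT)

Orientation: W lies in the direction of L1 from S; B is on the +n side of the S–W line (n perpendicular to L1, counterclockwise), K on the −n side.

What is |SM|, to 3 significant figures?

59.9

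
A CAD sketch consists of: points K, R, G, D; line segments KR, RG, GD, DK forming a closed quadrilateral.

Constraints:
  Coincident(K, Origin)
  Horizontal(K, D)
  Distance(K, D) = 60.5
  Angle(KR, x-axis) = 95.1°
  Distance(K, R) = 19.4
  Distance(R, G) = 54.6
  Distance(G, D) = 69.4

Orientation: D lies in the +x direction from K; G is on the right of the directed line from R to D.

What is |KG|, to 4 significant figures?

35.23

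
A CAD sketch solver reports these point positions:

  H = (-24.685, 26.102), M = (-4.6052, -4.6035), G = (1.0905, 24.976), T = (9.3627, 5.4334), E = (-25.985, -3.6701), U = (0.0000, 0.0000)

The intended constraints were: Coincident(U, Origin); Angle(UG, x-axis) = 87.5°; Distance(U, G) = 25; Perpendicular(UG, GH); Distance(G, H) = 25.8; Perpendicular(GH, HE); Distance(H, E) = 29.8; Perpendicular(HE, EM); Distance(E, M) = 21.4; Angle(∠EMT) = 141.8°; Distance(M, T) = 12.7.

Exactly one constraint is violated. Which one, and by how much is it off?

Distance(M, T) = 12.7 — off by 4.50.

U = (0.00, 0.00) ✓; UG at 87.50° ✓; |UG| = 25.00 ✓; ∠(UG, GH) = 90.00° ✓; |GH| = 25.80 ✓; ∠(GH, HE) = 90.00° ✓; |HE| = 29.80 ✓; ∠(HE, EM) = 90.00° ✓; |EM| = 21.40 ✓; ∠EMT = 141.8° ✓; |MT| = 17.20 ✗.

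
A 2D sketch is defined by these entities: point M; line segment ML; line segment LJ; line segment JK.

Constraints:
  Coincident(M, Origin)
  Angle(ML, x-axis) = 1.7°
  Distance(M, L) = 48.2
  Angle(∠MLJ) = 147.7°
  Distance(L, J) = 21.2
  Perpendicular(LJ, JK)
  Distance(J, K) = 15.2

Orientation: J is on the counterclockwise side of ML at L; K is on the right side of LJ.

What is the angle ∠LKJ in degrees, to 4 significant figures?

54.36°

∠MLJ = 147.7°, so LJ runs at 1.7° + (180° − 147.7°) = 34.00° from the x-axis; with |LJ| = 21.2, J = L + 21.2·(cos 34.00°, sin 34.00°) = (65.75, 13.28). LJ ⟂ JK; with |JK| = 15.2 on the right of LJ, K = J + 15.2·(0.5592, -0.8290) = (74.25, 0.6834). Then cos ∠LKJ = KL·KJ / (|KL||KJ|), giving 54.36°.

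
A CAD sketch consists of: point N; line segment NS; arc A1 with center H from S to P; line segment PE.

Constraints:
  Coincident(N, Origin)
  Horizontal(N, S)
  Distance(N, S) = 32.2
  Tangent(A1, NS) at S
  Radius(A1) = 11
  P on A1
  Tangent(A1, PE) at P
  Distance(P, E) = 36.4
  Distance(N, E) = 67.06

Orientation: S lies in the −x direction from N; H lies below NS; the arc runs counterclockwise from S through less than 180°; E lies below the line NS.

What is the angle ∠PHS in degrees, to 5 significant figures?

78.655°

Checks: |HP| = 11.00 ✓; ∠(HP, PE) = 90.00° ✓; |PE| = 36.40 ✓; |NE| = 67.06 ✓.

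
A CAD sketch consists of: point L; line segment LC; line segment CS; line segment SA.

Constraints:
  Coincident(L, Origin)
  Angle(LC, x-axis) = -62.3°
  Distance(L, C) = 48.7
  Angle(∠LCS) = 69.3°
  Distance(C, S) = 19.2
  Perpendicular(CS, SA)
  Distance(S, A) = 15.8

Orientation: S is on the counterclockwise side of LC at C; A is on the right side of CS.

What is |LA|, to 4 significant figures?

61.39

L is at the origin; LC runs at -62.3° with length 48.7, so C = 48.7·(cos -62.3°, sin -62.3°) = (22.64, -43.12). ∠LCS = 69.3°, so CS runs at -62.3° + (180° − 69.3°) = 48.40° from the x-axis; with |CS| = 19.2, S = C + 19.2·(cos 48.40°, sin 48.40°) = (35.39, -28.76). CS ⟂ SA; with |SA| = 15.8 on the right of CS, A = S + 15.8·(0.7478, -0.6639) = (47.20, -39.25). Then |LA| = |A − L| = 61.39.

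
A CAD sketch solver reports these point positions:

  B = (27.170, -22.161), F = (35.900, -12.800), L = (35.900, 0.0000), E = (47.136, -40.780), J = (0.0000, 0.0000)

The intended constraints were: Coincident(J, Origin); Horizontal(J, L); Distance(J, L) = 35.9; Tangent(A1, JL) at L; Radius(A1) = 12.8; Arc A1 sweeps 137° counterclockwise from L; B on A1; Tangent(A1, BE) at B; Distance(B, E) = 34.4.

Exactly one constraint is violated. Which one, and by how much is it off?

Distance(B, E) = 34.4 — off by 7.10.

J = (0.00, 0.00) ✓; J.y = 0.00, L.y = 0.00 ✓; |JL| = 35.90 ✓; ∠(FL, LJ) = 90.00° ✓; |FL| = 12.80 ✓; bearing(F→B) − bearing(F→L) = 137.0° ✓; |FB| = 12.80 ✓; ∠(FB, BE) = 90.00° ✓; |BE| = 27.30 ✗.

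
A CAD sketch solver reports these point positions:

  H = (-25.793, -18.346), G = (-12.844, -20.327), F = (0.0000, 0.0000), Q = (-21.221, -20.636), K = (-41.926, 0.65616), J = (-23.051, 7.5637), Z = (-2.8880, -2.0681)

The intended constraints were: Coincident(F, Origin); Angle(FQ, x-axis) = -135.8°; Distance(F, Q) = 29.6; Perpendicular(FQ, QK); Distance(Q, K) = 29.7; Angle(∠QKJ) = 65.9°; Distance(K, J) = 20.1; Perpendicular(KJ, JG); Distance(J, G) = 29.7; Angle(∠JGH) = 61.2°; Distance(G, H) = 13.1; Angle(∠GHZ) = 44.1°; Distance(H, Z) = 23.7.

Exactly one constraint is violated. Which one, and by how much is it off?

Distance(H, Z) = 23.7 — off by 4.40.

F = (0.00, 0.00) ✓; FQ at -135.8° ✓; |FQ| = 29.60 ✓; ∠(FQ, QK) = 90.00° ✓; |QK| = 29.70 ✓; ∠QKJ = 65.90° ✓; |KJ| = 20.10 ✓; ∠(KJ, JG) = 90.00° ✓; |JG| = 29.70 ✓; ∠JGH = 61.20° ✓; |GH| = 13.10 ✓; ∠GHZ = 44.10° ✓; |HZ| = 28.10 ✗.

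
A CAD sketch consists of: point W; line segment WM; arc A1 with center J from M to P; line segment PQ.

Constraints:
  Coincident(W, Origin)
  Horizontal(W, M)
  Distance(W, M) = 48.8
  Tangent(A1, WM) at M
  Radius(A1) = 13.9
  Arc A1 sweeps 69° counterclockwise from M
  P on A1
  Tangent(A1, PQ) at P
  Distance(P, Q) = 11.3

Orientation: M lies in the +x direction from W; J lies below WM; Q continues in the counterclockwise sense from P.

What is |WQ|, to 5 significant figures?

37.264

W is at the origin; WM is horizontal with |WM| = 48.8 and M on the +x side, so M = (48.800, 0.0000). A1 meets WM tangentially, so JM is at right angles to WM, so J = M + (0, -13.9) = (48.800, -13.900). On A1, M sits at bearing 90° from J; a 69° counterclockwise sweep puts P at bearing 159°, so P = J + 13.9·(cos 159°, sin 159°) = (35.823, -8.9187). Tangency of A1 to PQ means the radius JP is perpendicular to PQ, so PQ runs along (−sin 159°, cos 159°); with |PQ| = 11.3, Q = (31.774, -19.468). Then |WQ| = |Q − W| = 37.264.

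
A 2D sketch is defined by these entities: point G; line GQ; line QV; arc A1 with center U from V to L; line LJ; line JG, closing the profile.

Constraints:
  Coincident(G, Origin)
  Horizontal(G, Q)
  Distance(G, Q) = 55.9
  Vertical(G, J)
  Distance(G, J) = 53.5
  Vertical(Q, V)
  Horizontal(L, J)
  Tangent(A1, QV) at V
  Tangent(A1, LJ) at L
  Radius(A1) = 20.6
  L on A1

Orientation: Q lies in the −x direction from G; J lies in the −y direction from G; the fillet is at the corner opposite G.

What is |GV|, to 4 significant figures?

64.86

G is at the origin; GQ is horizontal with |GQ| = 55.9 and Q on the −x side, so Q = (-55.90, 0.000). G and J share the same x with |GJ| = 53.5 and J on the −y side, so J = (0.000, -53.50). The virtual corner opposite G is at (-55.90, -53.50). A1 meets QV tangentially, so UV is at right angles to QV and the tangent condition forces UL to be normal to LJ, with radius 20.6, so the center U sits 20.6 in from both sides at U = (-35.30, -32.90). That places the tangent points at V = (-55.90, -32.90) on QV and L = (-35.30, -53.50) on LJ. Then |GV| = |V − G| = 64.86.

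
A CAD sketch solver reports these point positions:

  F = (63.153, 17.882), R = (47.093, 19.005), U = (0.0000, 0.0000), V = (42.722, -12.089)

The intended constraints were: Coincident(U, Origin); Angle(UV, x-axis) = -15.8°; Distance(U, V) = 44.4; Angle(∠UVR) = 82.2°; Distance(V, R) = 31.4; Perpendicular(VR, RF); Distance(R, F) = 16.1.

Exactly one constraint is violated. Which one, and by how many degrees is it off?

Perpendicular(VR, RF) — off by 4.00°.

U = (0.00, 0.00) ✓; UV at -15.80° ✓; |UV| = 44.40 ✓; ∠UVR = 82.20° ✓; |VR| = 31.40 ✓; ∠(VR, RF) = 86.00° ✗; |RF| = 16.10 ✓.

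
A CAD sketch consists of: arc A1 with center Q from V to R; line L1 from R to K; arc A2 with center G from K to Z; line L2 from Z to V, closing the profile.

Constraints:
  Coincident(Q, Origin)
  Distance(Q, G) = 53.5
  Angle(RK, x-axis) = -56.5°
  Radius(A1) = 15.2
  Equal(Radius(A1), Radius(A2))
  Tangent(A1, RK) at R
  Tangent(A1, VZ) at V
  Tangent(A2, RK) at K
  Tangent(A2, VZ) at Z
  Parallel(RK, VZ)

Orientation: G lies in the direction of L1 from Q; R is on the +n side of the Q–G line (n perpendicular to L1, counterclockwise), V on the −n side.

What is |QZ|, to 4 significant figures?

55.62

The slot axis is L1's direction at -56.5°, so u = (cos -56.5°, sin -56.5°) = (0.5519, -0.8339) and n = (−sin -56.5°, cos -56.5°) = (0.8339, 0.5519). Q is at the origin and G lies 53.5 along u from Q, so G = 53.5·u = (29.53, -44.61). Tangency of A1 to both parallel lines with radius 15.2 puts R and V at Q ± 15.2·n: R = (12.68, 8.389), V = (-12.68, -8.389). Equal radii place K and Z the same way about G: K = G + 15.2·n = (42.20, -36.22), Z = G − 15.2·n = (16.85, -53.00). Then |QZ| = |Z − Q| = 55.62.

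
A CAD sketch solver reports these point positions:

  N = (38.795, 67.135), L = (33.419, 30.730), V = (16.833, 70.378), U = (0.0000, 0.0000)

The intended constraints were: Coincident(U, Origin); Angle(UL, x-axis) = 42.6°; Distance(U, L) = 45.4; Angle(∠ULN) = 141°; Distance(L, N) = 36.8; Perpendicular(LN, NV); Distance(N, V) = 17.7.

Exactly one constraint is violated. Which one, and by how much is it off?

Distance(N, V) = 17.7 — off by 4.50.

U = (0.00, 0.00) ✓; UL at 42.60° ✓; |UL| = 45.40 ✓; ∠ULN = 141.0° ✓; |LN| = 36.80 ✓; ∠(LN, NV) = 90.00° ✓; |NV| = 22.20 ✗.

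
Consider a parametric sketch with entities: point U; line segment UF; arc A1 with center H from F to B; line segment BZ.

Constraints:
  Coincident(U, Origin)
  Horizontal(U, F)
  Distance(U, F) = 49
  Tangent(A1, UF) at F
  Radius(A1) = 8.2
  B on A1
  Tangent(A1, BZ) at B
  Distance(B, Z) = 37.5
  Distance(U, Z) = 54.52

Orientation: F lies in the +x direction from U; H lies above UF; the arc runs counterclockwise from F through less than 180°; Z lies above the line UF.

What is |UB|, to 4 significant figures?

57.11

Checks: |HB| = 8.200 ✓; ∠(HB, BZ) = 90.00° ✓; |BZ| = 37.50 ✓; |UZ| = 54.52 ✓.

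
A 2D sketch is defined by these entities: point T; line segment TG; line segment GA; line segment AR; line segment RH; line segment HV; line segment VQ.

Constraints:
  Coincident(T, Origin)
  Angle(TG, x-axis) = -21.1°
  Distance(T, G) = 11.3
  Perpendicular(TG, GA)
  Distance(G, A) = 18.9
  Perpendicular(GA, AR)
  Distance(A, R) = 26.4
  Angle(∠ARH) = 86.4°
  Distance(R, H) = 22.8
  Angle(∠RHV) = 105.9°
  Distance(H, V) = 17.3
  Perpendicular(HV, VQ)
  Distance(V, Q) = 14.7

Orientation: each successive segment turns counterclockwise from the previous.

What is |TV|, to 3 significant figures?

8.20

T is at the origin; TG runs at -21.1° with length 11.3, so G = (10.5, -4.07). TG ⟂ GA, so GA runs at 68.9°; with |GA| = 18.9, A = (17.3, 13.6). GA ⟂ AR, so AR runs at 159°; with |AR| = 26.4, R = (-7.28, 23.1). ∠ARH = 86.4° gives RH at -108° from the x-axis; with |RH| = 22.8, H = (-14.1, 1.32). ∠RHV = 105.9° gives HV at -33.4° from the x-axis; with |HV| = 17.3, V = (0.303, -8.20). Then |TV| = |V − T| = 8.20.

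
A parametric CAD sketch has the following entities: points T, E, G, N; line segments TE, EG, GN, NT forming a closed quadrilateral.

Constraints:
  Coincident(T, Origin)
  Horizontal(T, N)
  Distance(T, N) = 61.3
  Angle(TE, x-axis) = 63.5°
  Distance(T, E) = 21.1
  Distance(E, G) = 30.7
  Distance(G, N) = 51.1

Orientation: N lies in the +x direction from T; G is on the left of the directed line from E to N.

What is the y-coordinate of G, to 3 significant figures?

41.0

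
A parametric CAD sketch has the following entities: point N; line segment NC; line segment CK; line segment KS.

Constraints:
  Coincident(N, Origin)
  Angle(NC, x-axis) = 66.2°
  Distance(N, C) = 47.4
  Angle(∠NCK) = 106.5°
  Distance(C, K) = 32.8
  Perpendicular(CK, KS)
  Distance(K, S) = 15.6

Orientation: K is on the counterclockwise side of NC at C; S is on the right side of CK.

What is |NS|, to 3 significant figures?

76.6

N is at the origin; NC runs at 66.2° with length 47.4, so C = 47.4·(cos 66.2°, sin 66.2°) = (19.1, 43.4). ∠NCK = 106.5°, so CK runs at 66.2° + (180° − 106.5°) = 140° from the x-axis; with |CK| = 32.8, K = C + 32.8·(cos 140°, sin 140°) = (-5.89, 64.6). CK ⟂ KS; with |KS| = 15.6 on the right of CK, S = K + 15.6·(0.647, 0.763) = (4.20, 76.5). Then |NS| = |S − N| = 76.6.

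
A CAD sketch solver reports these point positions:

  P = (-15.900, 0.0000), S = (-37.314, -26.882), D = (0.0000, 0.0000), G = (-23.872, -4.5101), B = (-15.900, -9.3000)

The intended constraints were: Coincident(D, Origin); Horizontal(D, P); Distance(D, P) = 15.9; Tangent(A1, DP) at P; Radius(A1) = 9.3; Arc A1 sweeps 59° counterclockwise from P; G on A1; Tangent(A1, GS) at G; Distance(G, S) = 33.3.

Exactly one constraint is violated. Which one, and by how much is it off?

Distance(G, S) = 33.3 — off by 7.20.

D = (0.00, 0.00) ✓; D.y = 0.00, P.y = 0.00 ✓; |DP| = 15.90 ✓; ∠(BP, PD) = 90.00° ✓; |BP| = 9.300 ✓; bearing(B→G) − bearing(B→P) = 59.00° ✓; |BG| = 9.300 ✓; ∠(BG, GS) = 90.00° ✓; |GS| = 26.10 ✗.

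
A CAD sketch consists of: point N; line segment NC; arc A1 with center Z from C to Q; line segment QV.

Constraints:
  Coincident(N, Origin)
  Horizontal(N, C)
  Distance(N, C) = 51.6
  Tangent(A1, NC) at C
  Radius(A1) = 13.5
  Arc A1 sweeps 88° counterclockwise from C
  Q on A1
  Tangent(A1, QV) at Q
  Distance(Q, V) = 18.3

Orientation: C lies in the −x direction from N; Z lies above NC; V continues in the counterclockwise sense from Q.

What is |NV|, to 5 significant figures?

48.834

On A1, C sits at bearing -90° from Z; an 88° counterclockwise sweep puts Q at bearing -2°, so Q = Z + 13.5·(cos -2°, sin -2°) = (-38.108, 13.029). The tangent condition forces ZQ to be normal to QV, so QV runs along (−sin -2°, cos -2°); with |QV| = 18.3, V = (-37.470, 31.318). Then |NV| = |V − N| = 48.834.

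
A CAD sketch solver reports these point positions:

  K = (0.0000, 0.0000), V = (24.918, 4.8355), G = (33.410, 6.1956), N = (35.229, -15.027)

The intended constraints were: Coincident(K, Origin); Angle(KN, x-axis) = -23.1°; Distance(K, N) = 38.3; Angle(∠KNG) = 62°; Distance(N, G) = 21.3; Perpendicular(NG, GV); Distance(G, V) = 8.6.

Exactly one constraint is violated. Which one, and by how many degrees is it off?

Perpendicular(NG, GV) — off by 4.20°.

K = (0.00, 0.00) ✓; KN at -23.10° ✓; |KN| = 38.30 ✓; ∠KNG = 62.00° ✓; |NG| = 21.30 ✓; ∠(NG, GV) = 94.20° ✗; |GV| = 8.600 ✓.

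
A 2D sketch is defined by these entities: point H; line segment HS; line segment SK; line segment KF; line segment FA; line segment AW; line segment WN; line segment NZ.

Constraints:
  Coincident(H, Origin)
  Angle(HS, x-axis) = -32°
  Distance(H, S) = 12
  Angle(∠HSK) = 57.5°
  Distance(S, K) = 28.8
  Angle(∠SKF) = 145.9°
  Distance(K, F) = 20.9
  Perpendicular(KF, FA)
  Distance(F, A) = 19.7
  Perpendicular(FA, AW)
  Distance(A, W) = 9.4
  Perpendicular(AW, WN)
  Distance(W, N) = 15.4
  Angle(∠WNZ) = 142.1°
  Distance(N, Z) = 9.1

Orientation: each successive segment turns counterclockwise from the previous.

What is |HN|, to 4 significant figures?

29.46

H is at the origin; HS runs at -32.0° with length 12.0, so S = (10.18, -6.359). ∠HSK = 57.5° gives SK at 90.50° from the x-axis; with |SK| = 28.8, K = (9.925, 22.44). ∠SKF = 145.9° gives KF at 124.6° from the x-axis; with |KF| = 20.9, F = (-1.943, 39.64). KF ⟂ FA, so FA runs at -145.4°; with |FA| = 19.7, A = (-18.16, 28.46). FA is perpendicular to AW, so AW runs at -55.40°; with |AW| = 9.4, W = (-12.82, 20.72). AW ⟂ WN, so WN runs at 34.60°; with |WN| = 15.4, N = (-0.1444, 29.46). Then |HN| = |N − H| = 29.46.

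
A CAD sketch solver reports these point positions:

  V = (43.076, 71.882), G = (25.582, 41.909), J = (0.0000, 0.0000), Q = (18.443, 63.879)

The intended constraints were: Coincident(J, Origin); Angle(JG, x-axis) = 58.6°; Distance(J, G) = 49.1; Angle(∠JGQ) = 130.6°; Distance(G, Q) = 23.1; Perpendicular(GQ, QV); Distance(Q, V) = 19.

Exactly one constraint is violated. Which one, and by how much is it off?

Distance(Q, V) = 19 — off by 6.90.

J = (0.00, 0.00) ✓; JG at 58.60° ✓; |JG| = 49.10 ✓; ∠JGQ = 130.6° ✓; |GQ| = 23.10 ✓; ∠(GQ, QV) = 90.00° ✓; |QV| = 25.90 ✗.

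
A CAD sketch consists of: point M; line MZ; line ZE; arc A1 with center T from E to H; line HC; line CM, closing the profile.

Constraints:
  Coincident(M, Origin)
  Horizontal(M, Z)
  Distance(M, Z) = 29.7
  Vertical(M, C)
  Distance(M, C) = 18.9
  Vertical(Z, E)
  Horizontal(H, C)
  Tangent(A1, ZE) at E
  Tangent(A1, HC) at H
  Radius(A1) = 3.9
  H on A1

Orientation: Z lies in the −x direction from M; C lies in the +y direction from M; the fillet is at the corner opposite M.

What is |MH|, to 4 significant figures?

31.98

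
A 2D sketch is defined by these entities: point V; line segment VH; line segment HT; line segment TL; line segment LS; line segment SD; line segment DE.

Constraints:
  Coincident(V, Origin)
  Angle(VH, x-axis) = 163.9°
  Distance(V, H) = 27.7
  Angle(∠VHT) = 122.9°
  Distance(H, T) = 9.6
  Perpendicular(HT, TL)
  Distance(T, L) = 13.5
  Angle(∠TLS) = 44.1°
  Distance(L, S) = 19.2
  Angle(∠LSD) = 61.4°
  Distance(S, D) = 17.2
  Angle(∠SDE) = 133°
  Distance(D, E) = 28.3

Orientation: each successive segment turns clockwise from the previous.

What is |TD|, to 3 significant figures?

5.85

V is at the origin; VH runs at 163.9° with length 27.7, so H = (-26.6, 7.68). ∠VHT = 122.9° gives HT at 107° from the x-axis; with |HT| = 9.6, T = (-29.4, 16.9). HT ⟂ TL, so TL runs at 16.8°; with |TL| = 13.5, L = (-16.5, 20.8). ∠TLS = 44.1° gives LS at -119° from the x-axis; with |LS| = 19.2, S = (-25.8, 4.00). ∠LSD = 61.4° gives SD at 122° from the x-axis; with |SD| = 17.2, D = (-35.0, 18.5). Then |TD| = |D − T| = 5.85.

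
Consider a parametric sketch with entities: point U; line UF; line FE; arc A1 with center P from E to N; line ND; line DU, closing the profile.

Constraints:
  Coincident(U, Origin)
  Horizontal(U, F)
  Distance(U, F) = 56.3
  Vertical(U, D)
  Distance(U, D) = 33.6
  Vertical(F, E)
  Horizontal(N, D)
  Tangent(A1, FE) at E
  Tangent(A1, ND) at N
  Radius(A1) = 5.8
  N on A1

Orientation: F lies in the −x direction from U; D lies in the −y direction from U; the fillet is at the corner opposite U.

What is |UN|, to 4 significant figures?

60.66

The virtual corner opposite U is at (-56.30, -33.60). A1 meets FE tangentially, so PE is at right angles to FE and since A1 is tangent to ND there, PN ⟂ ND, with radius 5.8, so the center P sits 5.8 in from both sides at P = (-50.50, -27.80). That places the tangent points at E = (-56.30, -27.80) on FE and N = (-50.50, -33.60) on ND. Then |UN| = |N − U| = 60.66.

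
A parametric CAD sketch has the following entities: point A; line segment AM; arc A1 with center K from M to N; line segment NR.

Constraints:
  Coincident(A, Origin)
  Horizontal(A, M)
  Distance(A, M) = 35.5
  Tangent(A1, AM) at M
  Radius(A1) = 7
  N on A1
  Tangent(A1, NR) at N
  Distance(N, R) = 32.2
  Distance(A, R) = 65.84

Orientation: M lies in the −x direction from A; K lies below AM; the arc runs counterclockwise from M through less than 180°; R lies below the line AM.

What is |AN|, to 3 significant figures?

41.6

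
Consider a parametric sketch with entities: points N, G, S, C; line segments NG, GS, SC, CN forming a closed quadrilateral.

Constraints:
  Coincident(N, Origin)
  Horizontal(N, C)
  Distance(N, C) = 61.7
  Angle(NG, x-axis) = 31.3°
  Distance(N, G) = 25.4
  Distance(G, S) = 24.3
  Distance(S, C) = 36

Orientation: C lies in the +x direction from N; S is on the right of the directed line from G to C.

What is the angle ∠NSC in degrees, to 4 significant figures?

142.1°

Checks: |GS| = 24.30 ✓; |SC| = 36.00 ✓.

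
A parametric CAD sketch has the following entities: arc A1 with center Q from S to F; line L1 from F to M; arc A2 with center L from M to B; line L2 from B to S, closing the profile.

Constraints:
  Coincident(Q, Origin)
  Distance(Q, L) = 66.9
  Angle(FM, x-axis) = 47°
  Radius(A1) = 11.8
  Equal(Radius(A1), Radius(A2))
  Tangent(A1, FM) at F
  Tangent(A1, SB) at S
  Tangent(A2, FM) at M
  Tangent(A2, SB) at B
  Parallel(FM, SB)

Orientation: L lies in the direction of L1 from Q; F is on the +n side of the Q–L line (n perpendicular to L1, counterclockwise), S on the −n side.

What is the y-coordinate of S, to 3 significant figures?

-8.05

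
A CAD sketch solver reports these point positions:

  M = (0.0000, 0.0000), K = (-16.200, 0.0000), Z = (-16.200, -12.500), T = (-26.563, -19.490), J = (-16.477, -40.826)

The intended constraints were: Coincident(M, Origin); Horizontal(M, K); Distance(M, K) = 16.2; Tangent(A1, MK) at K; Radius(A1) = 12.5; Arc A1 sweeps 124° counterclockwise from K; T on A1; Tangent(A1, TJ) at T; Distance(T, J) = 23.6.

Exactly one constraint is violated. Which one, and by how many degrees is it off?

Tangent(A1, TJ) at T — off by 8.70°.

M = (0.00, 0.00) ✓; M.y = 0.00, K.y = 0.00 ✓; |MK| = 16.20 ✓; ∠(ZK, KM) = 90.00° ✓; |ZK| = 12.50 ✓; bearing(Z→T) − bearing(Z→K) = 124.0° ✓; |ZT| = 12.50 ✓; ∠(ZT, TJ) = 98.70° ✗; |TJ| = 23.60 ✓.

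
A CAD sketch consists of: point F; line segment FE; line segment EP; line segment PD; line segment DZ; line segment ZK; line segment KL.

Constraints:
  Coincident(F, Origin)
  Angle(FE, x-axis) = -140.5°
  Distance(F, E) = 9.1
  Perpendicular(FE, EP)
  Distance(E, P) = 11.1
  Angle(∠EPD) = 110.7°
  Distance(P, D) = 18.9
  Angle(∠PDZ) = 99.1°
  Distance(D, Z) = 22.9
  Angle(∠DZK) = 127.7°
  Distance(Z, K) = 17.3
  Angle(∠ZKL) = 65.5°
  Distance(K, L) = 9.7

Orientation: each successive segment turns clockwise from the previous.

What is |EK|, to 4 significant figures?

28.81

∠PDZ = 99.1° gives DZ at -20.70° from the x-axis; with |DZ| = 22.9, Z = (16.73, 11.08). ∠DZK = 127.7° gives ZK at -73.00° from the x-axis; with |ZK| = 17.3, K = (21.79, -5.461). Then |EK| = |K − E| = 28.81.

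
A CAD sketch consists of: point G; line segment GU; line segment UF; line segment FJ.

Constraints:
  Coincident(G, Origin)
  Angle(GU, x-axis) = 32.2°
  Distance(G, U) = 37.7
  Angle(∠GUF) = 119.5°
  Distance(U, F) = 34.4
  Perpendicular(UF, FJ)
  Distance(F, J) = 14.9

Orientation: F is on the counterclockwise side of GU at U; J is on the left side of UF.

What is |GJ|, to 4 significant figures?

55.91

∠GUF = 119.5°, so UF runs at 32.2° + (180° − 119.5°) = 92.70° from the x-axis; with |UF| = 34.4, F = U + 34.4·(cos 92.70°, sin 92.70°) = (30.28, 54.45). UF is perpendicular to FJ; with |FJ| = 14.9 on the left of UF, J = F + 14.9·(-0.9989, -0.04711) = (15.40, 53.75). Then |GJ| = |J − G| = 55.91.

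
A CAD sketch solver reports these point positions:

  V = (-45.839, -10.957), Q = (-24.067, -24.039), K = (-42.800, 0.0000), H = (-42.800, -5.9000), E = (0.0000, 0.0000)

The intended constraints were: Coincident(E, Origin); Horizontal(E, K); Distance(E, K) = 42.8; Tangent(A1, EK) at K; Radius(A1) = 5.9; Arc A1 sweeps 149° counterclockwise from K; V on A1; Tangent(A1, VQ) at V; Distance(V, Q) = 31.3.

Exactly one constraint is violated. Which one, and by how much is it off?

Distance(V, Q) = 31.3 — off by 5.90.

E = (0.00, 0.00) ✓; E.y = 0.00, K.y = 0.00 ✓; |EK| = 42.80 ✓; ∠(HK, KE) = 90.00° ✓; |HK| = 5.900 ✓; bearing(H→V) − bearing(H→K) = 149.0° ✓; |HV| = 5.900 ✓; ∠(HV, VQ) = 90.00° ✓; |VQ| = 25.40 ✗.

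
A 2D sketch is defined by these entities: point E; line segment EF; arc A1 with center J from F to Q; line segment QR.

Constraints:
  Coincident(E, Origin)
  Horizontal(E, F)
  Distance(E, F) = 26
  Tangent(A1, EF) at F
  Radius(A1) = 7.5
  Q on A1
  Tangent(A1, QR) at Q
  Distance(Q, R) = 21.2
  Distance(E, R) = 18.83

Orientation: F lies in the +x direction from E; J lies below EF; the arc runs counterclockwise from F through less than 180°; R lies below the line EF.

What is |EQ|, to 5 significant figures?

20.664

Checks: |JF| = 7.500 ✓; |JQ| = 7.500 ✓; ∠(JQ, QR) = 90.00° ✓; |QR| = 21.20 ✓; |ER| = 18.83 ✓.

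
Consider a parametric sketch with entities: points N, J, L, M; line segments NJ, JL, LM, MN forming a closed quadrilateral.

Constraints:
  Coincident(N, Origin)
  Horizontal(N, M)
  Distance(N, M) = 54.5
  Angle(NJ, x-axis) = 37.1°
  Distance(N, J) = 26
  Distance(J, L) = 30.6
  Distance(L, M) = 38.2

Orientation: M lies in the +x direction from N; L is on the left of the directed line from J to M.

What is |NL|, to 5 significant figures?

56.530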